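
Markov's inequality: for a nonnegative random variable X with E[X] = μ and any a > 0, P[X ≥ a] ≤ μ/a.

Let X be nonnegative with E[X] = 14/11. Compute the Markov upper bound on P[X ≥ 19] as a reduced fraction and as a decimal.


μ = E[X] = 14/11, a = 19.
Markov: P[X ≥ 19] ≤ μ/a = (14/11)/19 = 14/209.
Numerically: ≈ 0.0670.
(Since a = 19 > μ = 1.2727, the bound 14/209 is < 1 and informative.)

P[X ≥ 19] ≤ 14/209 ≈ 0.0670.


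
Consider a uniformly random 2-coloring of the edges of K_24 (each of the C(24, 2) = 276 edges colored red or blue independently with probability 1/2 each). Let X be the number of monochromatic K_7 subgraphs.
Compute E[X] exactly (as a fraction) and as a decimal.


Let X = Σ_S X_S over the C(24, 7) = 346104 subsets S of size 7, where X_S = 1 if the K_7 on S is monochromatic.
For a fixed S, the K_7 on S has C(7, 2) = 21 edges. P[all 21 edges red] = (1/2)^21, and likewise for blue, so P[monochromatic] = 2·(1/2)^21 = 2^{1 − 21} = 1/1048576.
By linearity: E[X] = C(24, 7) · 2^{1 − 21} = 346104 · 1/1048576 = 43263/131072.
Numerically: E[X] ≈ 0.33007.

E[X] = C(24,7)·2^(1−C(7,2)) = 43263/131072 ≈ 0.33007.


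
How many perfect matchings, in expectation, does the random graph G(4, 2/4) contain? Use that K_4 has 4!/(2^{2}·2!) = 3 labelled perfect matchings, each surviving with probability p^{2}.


K_4 has 4!/(2^{2}·2!) = 3 labelled perfect matchings.
For each such perfect matching H, let X_H = 1 if all 2 edges of H are present in G. Then P[X_H = 1] = p^{2} = (1/2)^{2} = 1/4.
Summing the indicators: E[X] = Σ_H E[X_H] = 3 · p^{2} = 3 · 1/4 = 3/4.
Numerically: E[X] ≈ 0.75.

E[X] = 3 · (1/2)^{2} = 3/4 ≈ 0.75.


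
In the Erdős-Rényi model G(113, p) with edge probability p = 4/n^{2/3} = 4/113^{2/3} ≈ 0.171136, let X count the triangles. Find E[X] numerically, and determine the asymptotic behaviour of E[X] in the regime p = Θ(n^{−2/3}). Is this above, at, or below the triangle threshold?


Number of potential triangles: C(113, 3) = 234136.
Each occurs with probability p³ ≈ (0.171136)³ ≈ 5.01213877e-03.
By linearity: E[X] = C(113, 3)·p³ ≈ 234136 · 5.01213877e-03 ≈ 1173.522124.
Since α = 2/3 < 1, p = c/n^{2/3} ≫ 1/n is above the triangle threshold p ~ 1/n. Asymptotically E[X] ~ (c³/6)·n^{3(1−α)} = (4³/6)·n^{1} → ∞; triangles are abundant w.h.p.

E[X] ≈ 1173.522124; in regime p = Θ(1/n^{2/3}) E[X] diverges (above the triangle threshold p ~ 1/n).


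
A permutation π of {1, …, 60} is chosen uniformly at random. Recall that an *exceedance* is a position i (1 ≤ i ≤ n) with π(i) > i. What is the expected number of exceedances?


Write X = Σ_{i=1}^{60} X_i, where X_i = 1_{π(i) > i}.
For each fixed i, π(i) is uniform over {1, …, 60} (marginal of a uniform permutation), so P[π(i) > i] = (n − i)/n. Summing: Σ_{i=1}^{60} (n − i)/n = (0 + 1 + … + 59)/60 = 60(60 − 1)/(2·60) = (60 − 1)/2.
Hence E[X] = Σ_{i=1}^{60} (60 − i)/60 = 59/2 ≈ 29.500.

E[X] = 59/2 = 29.500.


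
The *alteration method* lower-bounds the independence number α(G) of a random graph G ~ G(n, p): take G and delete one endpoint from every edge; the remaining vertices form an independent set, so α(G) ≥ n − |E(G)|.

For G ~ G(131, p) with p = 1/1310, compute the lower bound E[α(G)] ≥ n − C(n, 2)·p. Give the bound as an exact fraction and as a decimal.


E[|E(G)|] = C(131, 2)·p = 8515 · (1/1310) = 13/2.
E[α(G)] ≥ n − E[|E(G)|] = 131 − 13/2 = 249/2.
Numerically: ≈ 124.500.
(This is only a lower bound; the true E[α(G)] may be larger.)

E[α(G)] ≥ 249/2 ≈ 124.500.


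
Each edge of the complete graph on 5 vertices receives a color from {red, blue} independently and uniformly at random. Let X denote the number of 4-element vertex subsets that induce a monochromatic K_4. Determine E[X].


Let X = Σ_S X_S over the C(5, 4) = 5 subsets S of size 4, where X_S = 1 if the K_4 on S is monochromatic.
For a fixed S, the K_4 on S has C(4, 2) = 6 edges. P[all 6 edges red] = (1/2)^6, and likewise for blue, so P[monochromatic] = 2·(1/2)^6 = 2^{1 − 6} = 1/32.
By linearity of expectation: E[X] = C(5, 4) · 2^{1 − 6} = 5 · 1/32 = 5/32.
Numerically: E[X] ≈ 0.1562.

E[X] = C(5,4)·2^(1−C(4,2)) = 5/32 ≈ 0.1562.


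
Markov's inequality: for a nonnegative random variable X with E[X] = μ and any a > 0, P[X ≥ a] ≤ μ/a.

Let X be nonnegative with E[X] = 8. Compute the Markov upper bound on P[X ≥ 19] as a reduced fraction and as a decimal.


μ = E[X] = 8, a = 19.
Markov: P[X ≥ 19] ≤ μ/a = (8)/19 = 8/19.
Numerically: ≈ 0.421053.
(Since a = 19 > μ = 8.000000, the bound 8/19 is < 1 and informative.)

P[X ≥ 19] ≤ 8/19 ≈ 0.421053.


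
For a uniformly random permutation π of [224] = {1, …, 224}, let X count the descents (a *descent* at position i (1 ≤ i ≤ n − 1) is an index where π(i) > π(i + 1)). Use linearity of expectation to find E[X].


Write X = Σ X_I over i = 1, …, 223, with X_I the indicator of one descent.
There are 223 indicators.
For each fixed i, the pair (π(i), π(i+1)) is a uniformly random ordered pair of distinct values from {1, …, 224}; by symmetry P[π(i) > π(i+1)] = 1/2.
By linearity: E[X] = 223 · (1/2) = (224 − 1) · (1/2) = 223/2 ≈ 111.500000.

E[X] = 223/2 = 111.500000.


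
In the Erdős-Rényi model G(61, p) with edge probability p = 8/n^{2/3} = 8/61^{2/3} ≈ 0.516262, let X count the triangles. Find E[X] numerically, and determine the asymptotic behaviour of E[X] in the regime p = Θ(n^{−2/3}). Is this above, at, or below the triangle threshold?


Number of potential triangles: C(61, 3) = 35990.
Each occurs with probability p³ ≈ (0.516262)³ ≈ 1.37597420e-01.
By linearity: E[X] = C(61, 3)·p³ ≈ 35990 · 1.37597420e-01 ≈ 4952.131148.
Since α = 2/3 < 1, p = c/n^{2/3} ≫ 1/n is above the triangle threshold p ~ 1/n. Asymptotically E[X] ~ (c³/6)·n^{3(1−α)} = (8³/6)·n^{1} → ∞; triangles are abundant w.h.p.

E[X] ≈ 4952.131148; in regime p = Θ(1/n^{2/3}) E[X] diverges (above the triangle threshold p ~ 1/n).


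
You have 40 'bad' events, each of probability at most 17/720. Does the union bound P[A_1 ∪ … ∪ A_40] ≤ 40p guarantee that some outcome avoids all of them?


Union bound: P[∪_{i=1}^{40} A_i] ≤ Σ_i P[A_i] ≤ 40·p = 40·(17/720) = 17/18.
Numerically: 17/18 ≈ 0.9444444.
Is 17/18 < 1? YES.
Since P[∪ A_i] ≤ 17/18 < 1, the complement has P[∩ A_i^c] ≥ 1 − 17/18 = 1/18 > 0, so some outcome avoids every A_i.

40·p = 17/18 ≈ 0.9444444; existence CERTIFIED by the union bound.


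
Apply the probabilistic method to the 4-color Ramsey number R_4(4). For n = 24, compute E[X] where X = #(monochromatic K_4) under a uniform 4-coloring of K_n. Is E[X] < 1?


E[X] = C(24, 4) · 4^{1 − 6} = 10626 · 4^{−5} = 10626/1024.
As a reduced fraction: E[X] = 5313/512 ≈ 10.3769531.
Is E[X] < 1? NO.
Since E[X] ≥ 1, the first-moment bound is inconclusive at n = 24; it does NOT by itself certify R_4(4) > 24.

E[X] = 5313/512 ≈ 10.3769531; E[X] ≥ 1; first-moment method inconclusive here.


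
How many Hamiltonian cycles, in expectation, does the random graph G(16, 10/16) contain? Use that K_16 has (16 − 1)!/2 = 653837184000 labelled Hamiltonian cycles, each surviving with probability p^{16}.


K_16 has (16 − 1)!/2 = 653837184000 labelled Hamiltonian cycles.
For each such Hamiltonian cycle H, let X_H = 1 if all 16 edges of H are present in G. Then P[X_H = 1] = p^{16} = (5/8)^{16} = 152587890625/281474976710656.
Summing the indicators: E[X] = Σ_H E[X_H] = 653837184000 · p^{16} = 653837184000 · 152587890625/281474976710656 = 97429332733154296875/274877906944.
Numerically: E[X] ≈ 3.54e+08.

E[X] = 653837184000 · (5/8)^{16} = 97429332733154296875/274877906944 ≈ 3.54e+08.


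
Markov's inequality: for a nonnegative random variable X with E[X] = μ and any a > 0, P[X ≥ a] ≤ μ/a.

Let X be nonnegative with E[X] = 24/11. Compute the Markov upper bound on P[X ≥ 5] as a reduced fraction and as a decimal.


μ = E[X] = 24/11, a = 5.
Markov: P[X ≥ 5] ≤ μ/a = (24/11)/5 = 24/55.
Numerically: ≈ 0.4364.
(Since a = 5 > μ = 2.1818, the bound 24/55 is < 1 and informative.)

P[X ≥ 5] ≤ 24/55 ≈ 0.4364.


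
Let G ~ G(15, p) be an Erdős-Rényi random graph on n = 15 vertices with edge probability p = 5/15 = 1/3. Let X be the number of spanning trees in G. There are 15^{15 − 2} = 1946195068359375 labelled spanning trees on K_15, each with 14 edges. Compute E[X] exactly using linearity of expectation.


K_15 has 15^{15 − 2} = 1946195068359375 labelled spanning trees.
For each such spanning tree H, let X_H = 1 if all 14 edges of H are present in G. Then P[X_H = 1] = p^{14} = (1/3)^{14} = 1/4782969.
By linearity of expectation: E[X] = Σ_H E[X_H] = 1946195068359375 · p^{14} = 1946195068359375 · 1/4782969 = 1220703125/3.
Numerically: E[X] ≈ 4.07e+08.

E[X] = 1946195068359375 · (1/3)^{14} = 1220703125/3 ≈ 4.07e+08.


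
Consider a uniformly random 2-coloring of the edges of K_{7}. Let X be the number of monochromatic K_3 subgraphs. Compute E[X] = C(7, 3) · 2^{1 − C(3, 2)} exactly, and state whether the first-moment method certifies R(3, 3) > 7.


E[X] = C(7, 3) · 2^{1 − 3} = 35 · 2^{−2} = 35/4.
As a reduced fraction: E[X] = 35/4 ≈ 8.750000.
Is E[X] < 1? NO.
Since E[X] ≥ 1, the first-moment bound is inconclusive at n = 7; it does NOT by itself certify R(3, 3) > 7.

E[X] = 35/4 ≈ 8.750000; E[X] ≥ 1; first-moment method inconclusive here.


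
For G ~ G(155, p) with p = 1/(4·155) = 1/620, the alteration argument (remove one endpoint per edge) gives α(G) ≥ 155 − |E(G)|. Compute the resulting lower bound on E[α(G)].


E[|E(G)|] = C(155, 2)·p = 11935 · (1/620) = 77/4.
E[α(G)] ≥ n − E[|E(G)|] = 155 − 77/4 = 543/4.
Numerically: ≈ 135.750000.
(This is only a lower bound; the true E[α(G)] may be larger.)

E[α(G)] ≥ 543/4 ≈ 135.750000.


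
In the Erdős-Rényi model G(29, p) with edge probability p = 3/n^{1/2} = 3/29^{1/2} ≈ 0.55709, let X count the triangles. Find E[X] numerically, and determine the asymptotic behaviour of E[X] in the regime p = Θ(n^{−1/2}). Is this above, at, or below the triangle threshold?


Number of potential triangles: C(29, 3) = 3654.
Each occurs with probability p³ ≈ (0.55709)³ ≈ 1.7288876e-01.
By linearity: E[X] = C(29, 3)·p³ ≈ 3654 · 1.7288876e-01 ≈ 631.73554.
Since α = 1/2 < 1, p = c/n^{1/2} ≫ 1/n is above the triangle threshold p ~ 1/n. Asymptotically E[X] ~ (c³/6)·n^{3(1−α)} = (3³/6)·n^{1.5} → ∞; triangles are abundant w.h.p.

E[X] ≈ 631.73554; in regime p = Θ(1/n^{1/2}) E[X] diverges (above the triangle threshold p ~ 1/n).


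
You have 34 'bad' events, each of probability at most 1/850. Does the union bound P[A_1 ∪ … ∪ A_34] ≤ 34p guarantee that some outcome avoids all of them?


Union bound: P[∪_{i=1}^{34} A_i] ≤ Σ_i P[A_i] ≤ 34·p = 34·(1/850) = 1/25.
Numerically: 1/25 ≈ 0.0400.
Is 1/25 < 1? YES.
Since P[∪ A_i] ≤ 1/25 < 1, the complement has P[∩ A_i^c] ≥ 1 − 1/25 = 24/25 > 0, so some outcome avoids every A_i.

34·p = 1/25 ≈ 0.0400; existence CERTIFIED by the union bound.


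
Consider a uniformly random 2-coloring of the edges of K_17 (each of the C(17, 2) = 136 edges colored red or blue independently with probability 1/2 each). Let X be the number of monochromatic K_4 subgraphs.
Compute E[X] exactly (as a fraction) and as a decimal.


Let X = Σ_S X_S over the C(17, 4) = 2380 subsets S of size 4, where X_S = 1 if the K_4 on S is monochromatic.
For a fixed S, the K_4 on S has C(4, 2) = 6 edges. P[all 6 edges red] = (1/2)^6, and likewise for blue, so P[monochromatic] = 2·(1/2)^6 = 2^{1 − 6} = 1/32.
By linearity: E[X] = C(17, 4) · 2^{1 − 6} = 2380 · 1/32 = 595/8.
Numerically: E[X] ≈ 74.37500.

E[X] = C(17,4)·2^(1−C(4,2)) = 595/8 ≈ 74.37500.


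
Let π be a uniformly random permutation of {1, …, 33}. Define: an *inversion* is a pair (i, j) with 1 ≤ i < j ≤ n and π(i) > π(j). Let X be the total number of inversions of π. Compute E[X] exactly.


Write X = Σ X_I over the C(33, 2) = 528 pairs i < j, with X_I the indicator of one inversion.
There are 528 indicators.
For each fixed pair i < j, the values π(i) and π(j) are two distinct elements of {1, …, 33} in uniformly random order; by symmetry P[π(i) > π(j)] = 1/2.
By linearity: E[X] = 528 · (1/2) = C(33, 2) · (1/2) = 528/2 = 264 ≈ 264.000.

E[X] = 264 = 264.000.


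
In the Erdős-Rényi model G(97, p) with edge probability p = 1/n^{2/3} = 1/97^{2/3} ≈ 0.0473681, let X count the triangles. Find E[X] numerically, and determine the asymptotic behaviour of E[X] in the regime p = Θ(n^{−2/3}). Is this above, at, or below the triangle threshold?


Number of potential triangles: C(97, 3) = 147440.
Each occurs with probability p³ ≈ (0.0473681)³ ≈ 1.06281220e-04.
By linearity: E[X] = C(97, 3)·p³ ≈ 147440 · 1.06281220e-04 ≈ 15.670103.
Since α = 2/3 < 1, p = c/n^{2/3} ≫ 1/n is above the triangle threshold p ~ 1/n. Asymptotically E[X] ~ (c³/6)·n^{3(1−α)} = (1³/6)·n^{1} → ∞; triangles are abundant w.h.p.

E[X] ≈ 15.670103; in regime p = Θ(1/n^{2/3}) E[X] diverges (above the triangle threshold p ~ 1/n).


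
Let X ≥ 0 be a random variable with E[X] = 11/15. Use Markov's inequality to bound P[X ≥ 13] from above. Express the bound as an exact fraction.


μ = E[X] = 11/15, a = 13.
Markov: P[X ≥ 13] ≤ μ/a = (11/15)/13 = 11/195.
Numerically: ≈ 0.05641.
(Since a = 13 > μ = 0.73333, the bound 11/195 is < 1 and informative.)

P[X ≥ 13] ≤ 11/195 ≈ 0.05641.


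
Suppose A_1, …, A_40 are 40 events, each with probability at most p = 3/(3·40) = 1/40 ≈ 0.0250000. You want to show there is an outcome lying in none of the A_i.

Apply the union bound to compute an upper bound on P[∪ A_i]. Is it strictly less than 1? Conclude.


Union bound: P[∪_{i=1}^{40} A_i] ≤ Σ_i P[A_i] ≤ 40·p = 40·(1/40) = 1.
Numerically: 1 ≈ 1.0000000.
Is 1 < 1? NO.
Since the bound 1 is ≥ 1, the union bound is uninformative here; it does NOT by itself certify existence.

40·p = 1 ≈ 1.0000000; existence NOT certified by the union bound.


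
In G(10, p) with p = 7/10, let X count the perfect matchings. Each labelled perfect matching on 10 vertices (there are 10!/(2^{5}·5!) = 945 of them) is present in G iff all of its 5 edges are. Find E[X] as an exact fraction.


K_10 has 10!/(2^{5}·5!) = 945 labelled perfect matchings.
For each such perfect matching H, let X_H = 1 if all 5 edges of H are present in G. Then P[X_H = 1] = p^{5} = (7/10)^{5} = 16807/100000.
By linearity: E[X] = Σ_H E[X_H] = 945 · p^{5} = 945 · 16807/100000 = 3176523/20000.
Numerically: E[X] ≈ 158.8.

E[X] = 945 · (7/10)^{5} = 3176523/20000 ≈ 158.8.


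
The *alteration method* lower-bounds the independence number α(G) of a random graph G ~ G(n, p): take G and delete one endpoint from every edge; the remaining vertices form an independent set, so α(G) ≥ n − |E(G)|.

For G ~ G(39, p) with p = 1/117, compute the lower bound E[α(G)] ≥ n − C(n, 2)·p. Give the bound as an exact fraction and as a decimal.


E[|E(G)|] = C(39, 2)·p = 741 · (1/117) = 19/3.
E[α(G)] ≥ n − E[|E(G)|] = 39 − 19/3 = 98/3.
Numerically: ≈ 32.667.
(This is only a lower bound; the true E[α(G)] may be larger.)

E[α(G)] ≥ 98/3 ≈ 32.667.


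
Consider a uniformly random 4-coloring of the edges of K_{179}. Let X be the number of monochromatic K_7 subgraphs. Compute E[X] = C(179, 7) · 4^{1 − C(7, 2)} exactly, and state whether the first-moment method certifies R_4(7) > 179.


E[X] = C(179, 7) · 4^{1 − 21} = 1037437234460 · 4^{−20} = 1037437234460/1099511627776.
As a reduced fraction: E[X] = 259359308615/274877906944 ≈ 0.9435.
Is E[X] < 1? YES.
Since E[X] < 1, there exists a 4-coloring of K_{179} with no monochromatic K_7; hence R_4(7) > 179.

E[X] = 259359308615/274877906944 ≈ 0.9435; E[X] < 1, so R_4(7) > 179.


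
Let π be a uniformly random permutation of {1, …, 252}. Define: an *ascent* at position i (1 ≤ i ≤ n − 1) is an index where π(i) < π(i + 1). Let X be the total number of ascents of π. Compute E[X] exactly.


Write X = Σ X_I over i = 1, …, 251, with X_I the indicator of one ascent.
There are 251 indicators.
For each fixed i, the pair (π(i), π(i+1)) is a uniformly random ordered pair of distinct values from {1, …, 252}; by symmetry P[π(i) < π(i+1)] = 1/2.
By linearity: E[X] = 251 · (1/2) = (252 − 1) · (1/2) = 251/2 ≈ 125.500000.

E[X] = 251/2 = 125.500000.


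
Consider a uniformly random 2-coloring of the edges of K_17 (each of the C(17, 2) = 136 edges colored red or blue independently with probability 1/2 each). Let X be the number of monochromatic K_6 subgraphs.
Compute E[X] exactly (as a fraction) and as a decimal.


Let X = Σ_S X_S over the C(17, 6) = 12376 subsets S of size 6, where X_S = 1 if the K_6 on S is monochromatic.
For a fixed S, the K_6 on S has C(6, 2) = 15 edges. P[all 15 edges red] = (1/2)^15, and likewise for blue, so P[monochromatic] = 2·(1/2)^15 = 2^{1 − 15} = 1/16384.
Summing: E[X] = C(17, 6) · 2^{1 − 15} = 12376 · 1/16384 = 1547/2048.
Numerically: E[X] ≈ 0.7554.

E[X] = C(17,6)·2^(1−C(6,2)) = 1547/2048 ≈ 0.7554.


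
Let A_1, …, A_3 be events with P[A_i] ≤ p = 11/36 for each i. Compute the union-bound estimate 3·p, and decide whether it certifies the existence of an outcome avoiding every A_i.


Union bound: P[∪_{i=1}^{3} A_i] ≤ Σ_i P[A_i] ≤ 3·p = 3·(11/36) = 11/12.
Numerically: 11/12 ≈ 0.91667.
Is 11/12 < 1? YES.
Since P[∪ A_i] ≤ 11/12 < 1, the complement has P[∩ A_i^c] ≥ 1 − 11/12 = 1/12 > 0, so some outcome avoids every A_i.

3·p = 11/12 ≈ 0.91667; existence CERTIFIED by the union bound.


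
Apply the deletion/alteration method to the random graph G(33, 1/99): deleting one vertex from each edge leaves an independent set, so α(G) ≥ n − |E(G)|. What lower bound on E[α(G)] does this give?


E[|E(G)|] = C(33, 2)·p = 528 · (1/99) = 16/3.
E[α(G)] ≥ n − E[|E(G)|] = 33 − 16/3 = 83/3.
Numerically: ≈ 27.6667.
(This is only a lower bound; the true E[α(G)] may be larger.)

E[α(G)] ≥ 83/3 ≈ 27.6667.


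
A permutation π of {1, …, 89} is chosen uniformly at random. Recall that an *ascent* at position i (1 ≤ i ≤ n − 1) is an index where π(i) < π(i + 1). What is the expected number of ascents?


Write X = Σ X_I over i = 1, …, 88, with X_I the indicator of one ascent.
There are 88 indicators.
For each fixed i, the pair (π(i), π(i+1)) is a uniformly random ordered pair of distinct values from {1, …, 89}; by symmetry P[π(i) < π(i+1)] = 1/2.
By linearity: E[X] = 88 · (1/2) = (89 − 1) · (1/2) = 44 ≈ 44.00000.

E[X] = 44 = 44.00000.


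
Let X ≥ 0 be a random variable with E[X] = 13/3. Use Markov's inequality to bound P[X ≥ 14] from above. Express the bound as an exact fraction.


μ = E[X] = 13/3, a = 14.
Markov: P[X ≥ 14] ≤ μ/a = (13/3)/14 = 13/42.
Numerically: ≈ 0.3095.
(Since a = 14 > μ = 4.3333, the bound 13/42 is < 1 and informative.)

P[X ≥ 14] ≤ 13/42 ≈ 0.3095.


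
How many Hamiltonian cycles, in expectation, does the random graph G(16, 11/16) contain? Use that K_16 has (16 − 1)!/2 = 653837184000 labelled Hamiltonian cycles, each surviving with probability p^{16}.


K_16 has (16 − 1)!/2 = 653837184000 labelled Hamiltonian cycles.
For each such Hamiltonian cycle H, let X_H = 1 if all 16 edges of H are present in G. Then P[X_H = 1] = p^{16} = (11/16)^{16} = 45949729863572161/18446744073709551616.
Summing the indicators: E[X] = Σ_H E[X_H] = 653837184000 · p^{16} = 653837184000 · 45949729863572161/18446744073709551616 = 29339494120662818290072875/18014398509481984.
Numerically: E[X] ≈ 1.629e+09.

E[X] = 653837184000 · (11/16)^{16} = 29339494120662818290072875/18014398509481984 ≈ 1.629e+09.


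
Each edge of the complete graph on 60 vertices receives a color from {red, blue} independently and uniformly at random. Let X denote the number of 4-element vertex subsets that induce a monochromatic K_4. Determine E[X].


Let X = Σ_S X_S over the C(60, 4) = 487635 subsets S of size 4, where X_S = 1 if the K_4 on S is monochromatic.
For a fixed S, the K_4 on S has C(4, 2) = 6 edges. P[all 6 edges red] = (1/2)^6, and likewise for blue, so P[monochromatic] = 2·(1/2)^6 = 2^{1 − 6} = 1/32.
Summing: E[X] = C(60, 4) · 2^{1 − 6} = 487635 · 1/32 = 487635/32.
Numerically: E[X] ≈ 15238.594.

E[X] = C(60,4)·2^(1−C(4,2)) = 487635/32 ≈ 15238.594.


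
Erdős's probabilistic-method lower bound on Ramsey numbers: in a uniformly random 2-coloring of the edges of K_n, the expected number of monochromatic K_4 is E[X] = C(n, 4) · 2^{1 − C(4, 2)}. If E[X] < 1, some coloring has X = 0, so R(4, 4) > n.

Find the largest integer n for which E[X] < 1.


We need C(n, 4) · 2^{1 − 6} < 1, i.e. C(n, 4) < 2^{6 − 1} = 32.
Check values of n near the boundary:
  n = 4: C(4, 4) = 1; 1 < 32? YES
  n = 5: C(5, 4) = 5; 5 < 32? YES
  n = 6: C(6, 4) = 15; 15 < 32? YES
  n = 7: C(7, 4) = 35; 35 < 32? NO
The largest n with C(n, 4) < 32 is n = 6 (where E[X] = 15/32 ≈ 0.46875). Hence R(4, 4) > 6, i.e. R(4, 4) ≥ 7.

Largest n = 6; hence R(4, 4) > 6.


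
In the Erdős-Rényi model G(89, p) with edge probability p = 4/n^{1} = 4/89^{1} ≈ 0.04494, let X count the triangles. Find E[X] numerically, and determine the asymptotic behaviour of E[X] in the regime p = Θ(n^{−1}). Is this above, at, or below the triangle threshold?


Number of potential triangles: C(89, 3) = 113564.
Each occurs with probability p³ ≈ (0.04494)³ ≈ 9.078413e-05.
By linearity: E[X] = C(89, 3)·p³ ≈ 113564 · 9.078413e-05 ≈ 10.3098.
Here α = 1, so p = 4/n is exactly at the triangle threshold p ~ 1/n. Asymptotically E[X] → c³/6 = 4³/6 = 32/3 ≈ 10.6667, a bounded constant. In this regime the triangle count is asymptotically Poisson(c³/6).

E[X] ≈ 10.3098; in regime p = Θ(1/n^{1}) E[X] stays bounded (at the triangle threshold p ~ 1/n).


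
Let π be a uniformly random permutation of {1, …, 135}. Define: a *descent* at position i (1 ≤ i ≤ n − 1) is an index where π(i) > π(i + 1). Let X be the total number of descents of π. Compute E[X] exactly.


Write X = Σ X_I over i = 1, …, 134, with X_I the indicator of one descent.
There are 134 indicators.
For each fixed i, the pair (π(i), π(i+1)) is a uniformly random ordered pair of distinct values from {1, …, 135}; by symmetry P[π(i) > π(i+1)] = 1/2.
By linearity: E[X] = 134 · (1/2) = (135 − 1) · (1/2) = 67 ≈ 67.0000.

E[X] = 67 = 67.0000.


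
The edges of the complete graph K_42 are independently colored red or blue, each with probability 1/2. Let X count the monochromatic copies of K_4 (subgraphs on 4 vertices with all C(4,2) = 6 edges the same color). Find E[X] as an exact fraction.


Let X = Σ_S X_S over the C(42, 4) = 111930 subsets S of size 4, where X_S = 1 if the K_4 on S is monochromatic.
For a fixed S, the K_4 on S has C(4, 2) = 6 edges. P[all 6 edges red] = (1/2)^6, and likewise for blue, so P[monochromatic] = 2·(1/2)^6 = 2^{1 − 6} = 1/32.
By linearity of expectation: E[X] = C(42, 4) · 2^{1 − 6} = 111930 · 1/32 = 55965/16.
Numerically: E[X] ≈ 3497.8125.

E[X] = C(42,4)·2^(1−C(4,2)) = 55965/16 ≈ 3497.8125.


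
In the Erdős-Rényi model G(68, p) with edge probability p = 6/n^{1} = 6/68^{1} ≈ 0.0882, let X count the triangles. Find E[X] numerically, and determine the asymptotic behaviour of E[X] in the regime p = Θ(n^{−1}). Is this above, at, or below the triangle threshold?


Number of potential triangles: C(68, 3) = 50116.
Each occurs with probability p³ ≈ (0.0882)³ ≈ 6.86953e-04.
By linearity: E[X] = C(68, 3)·p³ ≈ 50116 · 6.86953e-04 ≈ 34.427.
Here α = 1, so p = 6/n is exactly at the triangle threshold p ~ 1/n. Asymptotically E[X] → c³/6 = 6³/6 = 36 ≈ 36.000, a bounded constant. In this regime the triangle count is asymptotically Poisson(c³/6).

E[X] ≈ 34.427; in regime p = Θ(1/n^{1}) E[X] stays bounded (at the triangle threshold p ~ 1/n).


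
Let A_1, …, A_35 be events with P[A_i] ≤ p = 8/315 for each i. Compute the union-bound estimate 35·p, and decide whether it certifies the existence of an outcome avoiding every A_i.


Union bound: P[∪_{i=1}^{35} A_i] ≤ Σ_i P[A_i] ≤ 35·p = 35·(8/315) = 8/9.
Numerically: 8/9 ≈ 0.889.
Is 8/9 < 1? YES.
Since P[∪ A_i] ≤ 8/9 < 1, the complement has P[∩ A_i^c] ≥ 1 − 8/9 = 1/9 > 0, so some outcome avoids every A_i.

35·p = 8/9 ≈ 0.889; existence CERTIFIED by the union bound.


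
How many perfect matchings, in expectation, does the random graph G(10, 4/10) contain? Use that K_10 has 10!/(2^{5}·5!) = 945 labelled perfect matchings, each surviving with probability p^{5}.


K_10 has 10!/(2^{5}·5!) = 945 labelled perfect matchings.
For each such perfect matching H, let X_H = 1 if all 5 edges of H are present in G. Then P[X_H = 1] = p^{5} = (2/5)^{5} = 32/3125.
By linearity of expectation: E[X] = Σ_H E[X_H] = 945 · p^{5} = 945 · 32/3125 = 6048/625.
Numerically: E[X] ≈ 9.677.

E[X] = 945 · (2/5)^{5} = 6048/625 ≈ 9.677.


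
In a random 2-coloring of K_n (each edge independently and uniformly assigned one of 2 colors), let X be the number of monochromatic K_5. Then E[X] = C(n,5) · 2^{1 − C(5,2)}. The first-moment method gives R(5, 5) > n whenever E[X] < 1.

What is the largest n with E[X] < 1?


We need C(n, 5) · 2^{1 − 10} < 1, i.e. C(n, 5) < 2^{10 − 1} = 512.
Check values of n near the boundary:
  n = 5: C(5, 5) = 1; 1 < 512? YES
  n = 6: C(6, 5) = 6; 6 < 512? YES
  n = 7: C(7, 5) = 21; 21 < 512? YES
  n = 8: C(8, 5) = 56; 56 < 512? YES
  n = 9: C(9, 5) = 126; 126 < 512? YES
  n = 10: C(10, 5) = 252; 252 < 512? YES
  n = 11: C(11, 5) = 462; 462 < 512? YES
  n = 12: C(12, 5) = 792; 792 < 512? NO
  n = 13: C(13, 5) = 1287; 1287 < 512? NO
The largest n with C(n, 5) < 512 is n = 11 (where E[X] = 231/256 ≈ 0.9023). Hence R(5, 5) > 11, i.e. R(5, 5) ≥ 12.

Largest n = 11; hence R(5, 5) > 11.


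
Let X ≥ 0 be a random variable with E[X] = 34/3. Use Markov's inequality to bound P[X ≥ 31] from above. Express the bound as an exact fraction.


μ = E[X] = 34/3, a = 31.
Markov: P[X ≥ 31] ≤ μ/a = (34/3)/31 = 34/93.
Numerically: ≈ 0.3656.
(Since a = 31 > μ = 11.3333, the bound 34/93 is < 1 and informative.)

P[X ≥ 31] ≤ 34/93 ≈ 0.3656.


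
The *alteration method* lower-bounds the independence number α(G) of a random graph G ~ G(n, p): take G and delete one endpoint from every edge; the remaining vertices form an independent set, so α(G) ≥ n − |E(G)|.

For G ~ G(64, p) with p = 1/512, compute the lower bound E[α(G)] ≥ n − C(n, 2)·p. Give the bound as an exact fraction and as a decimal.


E[|E(G)|] = C(64, 2)·p = 2016 · (1/512) = 63/16.
E[α(G)] ≥ n − E[|E(G)|] = 64 − 63/16 = 961/16.
Numerically: ≈ 60.062500.
(This is only a lower bound; the true E[α(G)] may be larger.)

E[α(G)] ≥ 961/16 ≈ 60.062500.


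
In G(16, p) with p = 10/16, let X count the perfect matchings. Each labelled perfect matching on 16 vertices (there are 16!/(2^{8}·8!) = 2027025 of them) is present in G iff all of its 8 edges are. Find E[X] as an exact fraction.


K_16 has 16!/(2^{8}·8!) = 2027025 labelled perfect matchings.
For each such perfect matching H, let X_H = 1 if all 8 edges of H are present in G. Then P[X_H = 1] = p^{8} = (5/8)^{8} = 390625/16777216.
Summing the indicators: E[X] = Σ_H E[X_H] = 2027025 · p^{8} = 2027025 · 390625/16777216 = 791806640625/16777216.
Numerically: E[X] ≈ 4.72e+04.

E[X] = 2027025 · (5/8)^{8} = 791806640625/16777216 ≈ 4.72e+04.


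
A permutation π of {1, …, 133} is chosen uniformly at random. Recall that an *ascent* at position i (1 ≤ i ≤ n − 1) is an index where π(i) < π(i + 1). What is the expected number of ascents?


Write X = Σ X_I over i = 1, …, 132, with X_I the indicator of one ascent.
There are 132 indicators.
For each fixed i, the pair (π(i), π(i+1)) is a uniformly random ordered pair of distinct values from {1, …, 133}; by symmetry P[π(i) < π(i+1)] = 1/2.
By linearity: E[X] = 132 · (1/2) = (133 − 1) · (1/2) = 66 ≈ 66.000000.

E[X] = 66 = 66.000000.


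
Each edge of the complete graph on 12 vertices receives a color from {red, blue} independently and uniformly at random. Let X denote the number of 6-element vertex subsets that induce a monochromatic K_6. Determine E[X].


Let X = Σ_S X_S over the C(12, 6) = 924 subsets S of size 6, where X_S = 1 if the K_6 on S is monochromatic.
For a fixed S, the K_6 on S has C(6, 2) = 15 edges. P[all 15 edges red] = (1/2)^15, and likewise for blue, so P[monochromatic] = 2·(1/2)^15 = 2^{1 − 15} = 1/16384.
By linearity of expectation: E[X] = C(12, 6) · 2^{1 − 15} = 924 · 1/16384 = 231/4096.
Numerically: E[X] ≈ 0.05640.

E[X] = C(12,6)·2^(1−C(6,2)) = 231/4096 ≈ 0.05640.


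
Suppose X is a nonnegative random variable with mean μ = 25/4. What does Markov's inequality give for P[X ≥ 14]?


μ = E[X] = 25/4, a = 14.
Markov: P[X ≥ 14] ≤ μ/a = (25/4)/14 = 25/56.
Numerically: ≈ 0.446.
(Since a = 14 > μ = 6.250, the bound 25/56 is < 1 and informative.)

P[X ≥ 14] ≤ 25/56 ≈ 0.446.


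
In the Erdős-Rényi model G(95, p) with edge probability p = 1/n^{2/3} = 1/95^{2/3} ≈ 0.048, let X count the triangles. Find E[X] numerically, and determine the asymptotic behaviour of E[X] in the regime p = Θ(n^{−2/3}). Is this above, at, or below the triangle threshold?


Number of potential triangles: C(95, 3) = 138415.
Each occurs with probability p³ ≈ (0.048)³ ≈ 1.10803e-04.
By linearity: E[X] = C(95, 3)·p³ ≈ 138415 · 1.10803e-04 ≈ 15.337.
Since α = 2/3 < 1, p = c/n^{2/3} ≫ 1/n is above the triangle threshold p ~ 1/n. Asymptotically E[X] ~ (c³/6)·n^{3(1−α)} = (1³/6)·n^{1} → ∞; triangles are abundant w.h.p.

E[X] ≈ 15.337; in regime p = Θ(1/n^{2/3}) E[X] diverges (above the triangle threshold p ~ 1/n).


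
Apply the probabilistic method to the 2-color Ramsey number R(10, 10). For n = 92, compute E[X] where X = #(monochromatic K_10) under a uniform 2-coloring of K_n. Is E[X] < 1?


E[X] = C(92, 10) · 2^{1 − 45} = 7210666060598 · 2^{−44} = 7210666060598/17592186044416.
As a reduced fraction: E[X] = 3605333030299/8796093022208 ≈ 0.4099.
Is E[X] < 1? YES.
Since E[X] < 1, there exists a 2-coloring of K_{92} with no monochromatic K_10; hence R(10, 10) > 92.

E[X] = 3605333030299/8796093022208 ≈ 0.4099; E[X] < 1, so R(10, 10) > 92.


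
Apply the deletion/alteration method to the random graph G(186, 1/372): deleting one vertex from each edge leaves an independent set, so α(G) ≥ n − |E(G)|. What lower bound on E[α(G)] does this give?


E[|E(G)|] = C(186, 2)·p = 17205 · (1/372) = 185/4.
E[α(G)] ≥ n − E[|E(G)|] = 186 − 185/4 = 559/4.
Numerically: ≈ 139.75000.
(This is only a lower bound; the true E[α(G)] may be larger.)

E[α(G)] ≥ 559/4 ≈ 139.75000.


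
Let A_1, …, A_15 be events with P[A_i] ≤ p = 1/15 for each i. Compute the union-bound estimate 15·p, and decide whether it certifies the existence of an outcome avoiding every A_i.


Union bound: P[∪_{i=1}^{15} A_i] ≤ Σ_i P[A_i] ≤ 15·p = 15·(1/15) = 1.
Numerically: 1 ≈ 1.00000.
Is 1 < 1? NO.
Since the bound 1 is ≥ 1, the union bound is uninformative here; it does NOT by itself certify existence.

15·p = 1 ≈ 1.00000; existence NOT certified by the union bound.


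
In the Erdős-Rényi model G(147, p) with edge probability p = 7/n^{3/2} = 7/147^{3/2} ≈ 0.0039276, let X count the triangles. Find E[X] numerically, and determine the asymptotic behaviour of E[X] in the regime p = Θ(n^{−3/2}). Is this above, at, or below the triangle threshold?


Number of potential triangles: C(147, 3) = 518665.
Each occurs with probability p³ ≈ (0.0039276)³ ≈ 6.0585140e-08.
By linearity: E[X] = C(147, 3)·p³ ≈ 518665 · 6.0585140e-08 ≈ 0.03142.
Since α = 3/2 > 1, p = c/n^{3/2} = o(1/n) is below the triangle threshold p ~ 1/n. Asymptotically E[X] ~ (c³/6)·n^{3(1−α)} = (7³/6)·n^{-1.5} → 0, so by Markov's inequality G has no triangles w.h.p.

E[X] ≈ 0.03142; in regime p = Θ(1/n^{3/2}) E[X] tends to 0 (below the triangle threshold p ~ 1/n).


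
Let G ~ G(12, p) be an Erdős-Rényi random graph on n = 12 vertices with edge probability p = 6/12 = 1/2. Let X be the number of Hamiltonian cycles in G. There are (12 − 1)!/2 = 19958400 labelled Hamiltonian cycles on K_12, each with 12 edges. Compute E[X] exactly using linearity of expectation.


K_12 has (12 − 1)!/2 = 19958400 labelled Hamiltonian cycles.
For each such Hamiltonian cycle H, let X_H = 1 if all 12 edges of H are present in G. Then P[X_H = 1] = p^{12} = (1/2)^{12} = 1/4096.
Summing the indicators: E[X] = Σ_H E[X_H] = 19958400 · p^{12} = 19958400 · 1/4096 = 155925/32.
Numerically: E[X] ≈ 4872.66.

E[X] = 19958400 · (1/2)^{12} = 155925/32 ≈ 4872.66.


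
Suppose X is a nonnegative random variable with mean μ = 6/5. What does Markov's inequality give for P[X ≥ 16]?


μ = E[X] = 6/5, a = 16.
Markov: P[X ≥ 16] ≤ μ/a = (6/5)/16 = 3/40.
Numerically: ≈ 0.075.
(Since a = 16 > μ = 1.200, the bound 3/40 is < 1 and informative.)

P[X ≥ 16] ≤ 3/40 ≈ 0.075.


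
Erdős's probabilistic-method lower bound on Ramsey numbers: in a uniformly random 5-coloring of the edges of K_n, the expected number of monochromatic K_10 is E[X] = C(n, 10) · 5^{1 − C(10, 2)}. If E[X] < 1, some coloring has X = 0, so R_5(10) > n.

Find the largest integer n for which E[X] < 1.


We need C(n, 10) · 5^{1 − 45} < 1, i.e. C(n, 10) < 5^{45 − 1} = 5684341886080801486968994140625.
Check values of n near the boundary:
  n = 5389: C(5389, 10) = 5645340767466558997768874792926; 5645340767466558997768874792926 < 5684341886080801486968994140625? YES
  n = 5390: C(5390, 10) = 5655833965919099070255434039753; 5655833965919099070255434039753 < 5684341886080801486968994140625? YES
  n = 5391: C(5391, 10) = 5666344714787188828795213697883; 5666344714787188828795213697883 < 5684341886080801486968994140625? YES
  n = 5392: C(5392, 10) = 5676873040158402483252283957448; 5676873040158402483252283957448 < 5684341886080801486968994140625? YES
  n = 5393: C(5393, 10) = 5687418968154238267170642278008; 5687418968154238267170642278008 < 5684341886080801486968994140625? NO
  n = 5394: C(5394, 10) = 5697982524930156243149785372878; 5697982524930156243149785372878 < 5684341886080801486968994140625? NO
  n = 5395: C(5395, 10) = 5708563736675616143322765475706; 5708563736675616143322765475706 < 5684341886080801486968994140625? NO
The largest n with C(n, 10) < 5684341886080801486968994140625 is n = 5392 (where E[X] = 5676873040158402483252283957448/5684341886080801486968994140625 ≈ 0.99869). Hence R_5(10) > 5392, i.e. R_5(10) ≥ 5393.

Largest n = 5392; hence R_5(10) > 5392.


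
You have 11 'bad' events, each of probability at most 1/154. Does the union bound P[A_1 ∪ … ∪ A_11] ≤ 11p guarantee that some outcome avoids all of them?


Union bound: P[∪_{i=1}^{11} A_i] ≤ Σ_i P[A_i] ≤ 11·p = 11·(1/154) = 1/14.
Numerically: 1/14 ≈ 0.07143.
Is 1/14 < 1? YES.
Since P[∪ A_i] ≤ 1/14 < 1, the complement has P[∩ A_i^c] ≥ 1 − 1/14 = 13/14 > 0, so some outcome avoids every A_i.

11·p = 1/14 ≈ 0.07143; existence CERTIFIED by the union bound.


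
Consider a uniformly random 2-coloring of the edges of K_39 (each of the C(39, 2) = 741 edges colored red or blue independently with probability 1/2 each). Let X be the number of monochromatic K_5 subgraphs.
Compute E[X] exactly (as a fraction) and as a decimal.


Let X = Σ_S X_S over the C(39, 5) = 575757 subsets S of size 5, where X_S = 1 if the K_5 on S is monochromatic.
For a fixed S, the K_5 on S has C(5, 2) = 10 edges. P[all 10 edges red] = (1/2)^10, and likewise for blue, so P[monochromatic] = 2·(1/2)^10 = 2^{1 − 10} = 1/512.
By linearity: E[X] = C(39, 5) · 2^{1 − 10} = 575757 · 1/512 = 575757/512.
Numerically: E[X] ≈ 1124.5254.

E[X] = C(39,5)·2^(1−C(5,2)) = 575757/512 ≈ 1124.5254.


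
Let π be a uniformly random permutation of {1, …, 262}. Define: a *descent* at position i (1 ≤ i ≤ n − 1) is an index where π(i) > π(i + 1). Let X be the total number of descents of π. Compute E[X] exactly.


Write X = Σ X_I over i = 1, …, 261, with X_I the indicator of one descent.
There are 261 indicators.
For each fixed i, the pair (π(i), π(i+1)) is a uniformly random ordered pair of distinct values from {1, …, 262}; by symmetry P[π(i) > π(i+1)] = 1/2.
By linearity: E[X] = 261 · (1/2) = (262 − 1) · (1/2) = 261/2 ≈ 130.50000.

E[X] = 261/2 = 130.50000.


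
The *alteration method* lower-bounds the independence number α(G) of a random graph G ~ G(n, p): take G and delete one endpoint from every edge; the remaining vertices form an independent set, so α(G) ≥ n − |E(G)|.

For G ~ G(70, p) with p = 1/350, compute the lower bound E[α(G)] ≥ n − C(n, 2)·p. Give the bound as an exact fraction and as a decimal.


E[|E(G)|] = C(70, 2)·p = 2415 · (1/350) = 69/10.
E[α(G)] ≥ n − E[|E(G)|] = 70 − 69/10 = 631/10.
Numerically: ≈ 63.100.
(This is only a lower bound; the true E[α(G)] may be larger.)

E[α(G)] ≥ 631/10 ≈ 63.100.


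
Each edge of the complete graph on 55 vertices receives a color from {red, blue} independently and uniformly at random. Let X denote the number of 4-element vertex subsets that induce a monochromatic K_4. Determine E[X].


Let X = Σ_S X_S over the C(55, 4) = 341055 subsets S of size 4, where X_S = 1 if the K_4 on S is monochromatic.
For a fixed S, the K_4 on S has C(4, 2) = 6 edges. P[all 6 edges red] = (1/2)^6, and likewise for blue, so P[monochromatic] = 2·(1/2)^6 = 2^{1 − 6} = 1/32.
By linearity of expectation: E[X] = C(55, 4) · 2^{1 − 6} = 341055 · 1/32 = 341055/32.
Numerically: E[X] ≈ 10657.96875.

E[X] = C(55,4)·2^(1−C(4,2)) = 341055/32 ≈ 10657.96875.


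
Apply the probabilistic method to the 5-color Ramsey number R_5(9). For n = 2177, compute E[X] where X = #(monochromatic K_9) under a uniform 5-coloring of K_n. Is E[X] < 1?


E[X] = C(2177, 9) · 5^{1 − 36} = 2976951400847999984172400 · 5^{−35} = 2976951400847999984172400/2910383045673370361328125.
As a reduced fraction: E[X] = 119078056033919999366896/116415321826934814453125 ≈ 1.022873.
Is E[X] < 1? NO.
Since E[X] ≥ 1, the first-moment bound is inconclusive at n = 2177; it does NOT by itself certify R_5(9) > 2177.

E[X] = 119078056033919999366896/116415321826934814453125 ≈ 1.022873; E[X] ≥ 1; first-moment method inconclusive here.


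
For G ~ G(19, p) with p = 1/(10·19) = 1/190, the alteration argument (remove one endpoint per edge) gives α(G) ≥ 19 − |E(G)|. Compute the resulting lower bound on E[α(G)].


E[|E(G)|] = C(19, 2)·p = 171 · (1/190) = 9/10.
E[α(G)] ≥ n − E[|E(G)|] = 19 − 9/10 = 181/10.
Numerically: ≈ 18.100000.
(This is only a lower bound; the true E[α(G)] may be larger.)

E[α(G)] ≥ 181/10 ≈ 18.100000.


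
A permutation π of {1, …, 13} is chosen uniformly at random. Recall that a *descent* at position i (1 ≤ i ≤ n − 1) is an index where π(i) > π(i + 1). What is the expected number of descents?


Write X = Σ X_I over i = 1, …, 12, with X_I the indicator of one descent.
There are 12 indicators.
For each fixed i, the pair (π(i), π(i+1)) is a uniformly random ordered pair of distinct values from {1, …, 13}; by symmetry P[π(i) > π(i+1)] = 1/2.
By linearity: E[X] = 12 · (1/2) = (13 − 1) · (1/2) = 6 ≈ 6.000.

E[X] = 6 = 6.000.


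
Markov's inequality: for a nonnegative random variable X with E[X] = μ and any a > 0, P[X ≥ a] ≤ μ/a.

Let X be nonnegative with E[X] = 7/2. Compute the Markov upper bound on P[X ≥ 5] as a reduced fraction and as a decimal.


μ = E[X] = 7/2, a = 5.
Markov: P[X ≥ 5] ≤ μ/a = (7/2)/5 = 7/10.
Numerically: ≈ 0.70000.
(Since a = 5 > μ = 3.50000, the bound 7/10 is < 1 and informative.)

P[X ≥ 5] ≤ 7/10 ≈ 0.70000.
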